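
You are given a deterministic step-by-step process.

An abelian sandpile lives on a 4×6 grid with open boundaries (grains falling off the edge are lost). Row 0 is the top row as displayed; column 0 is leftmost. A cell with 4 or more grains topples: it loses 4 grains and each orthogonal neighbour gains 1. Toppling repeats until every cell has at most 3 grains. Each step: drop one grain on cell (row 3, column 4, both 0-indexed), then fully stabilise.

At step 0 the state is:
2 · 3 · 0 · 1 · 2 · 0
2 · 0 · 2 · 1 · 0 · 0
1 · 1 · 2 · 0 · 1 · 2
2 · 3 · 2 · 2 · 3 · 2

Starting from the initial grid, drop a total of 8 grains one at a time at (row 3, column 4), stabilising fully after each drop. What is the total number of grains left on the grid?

0) 2 · 3 · 0 · 1 · 2 · 0
2 · 0 · 2 · 1 · 0 · 0
1 · 1 · 2 · 0 · 1 · 2
2 · 3 · 2 · 2 · 3 · 2
1) 2 · 3 · 0 · 1 · 2 · 0
2 · 0 · 2 · 1 · 0 · 0
1 · 1 · 2 · 0 · 2 · 2
2 · 3 · 2 · 3 · 0 · 3
2) 2 · 3 · 0 · 1 · 2 · 0
2 · 0 · 2 · 1 · 0 · 0
1 · 1 · 2 · 0 · 2 · 2
2 · 3 · 2 · 3 · 1 · 3
3) 2 · 3 · 0 · 1 · 2 · 0
2 · 0 · 2 · 1 · 0 · 0
1 · 1 · 2 · 0 · 2 · 2
2 · 3 · 2 · 3 · 2 · 3
4) 2 · 3 · 0 · 1 · 2 · 0
2 · 0 · 2 · 1 · 0 · 0
1 · 1 · 2 · 0 · 2 · 2
2 · 3 · 2 · 3 · 3 · 3
5) 2 · 3 · 0 · 1 · 2 · 0
2 · 0 · 2 · 1 · 0 · 0
1 · 1 · 2 · 1 · 3 · 3
2 · 3 · 3 · 0 · 2 · 0
6) 2 · 3 · 0 · 1 · 2 · 0
2 · 0 · 2 · 1 · 0 · 0
1 · 1 · 2 · 1 · 3 · 3
2 · 3 · 3 · 0 · 3 · 0
7) 2 · 3 · 0 · 1 · 2 · 0
2 · 0 · 2 · 1 · 1 · 1
1 · 1 · 2 · 2 · 1 · 0
2 · 3 · 3 · 1 · 1 · 2
8) 2 · 3 · 0 · 1 · 2 · 0
2 · 0 · 2 · 1 · 1 · 1
1 · 1 · 2 · 2 · 1 · 0
2 · 3 · 3 · 1 · 2 · 2

35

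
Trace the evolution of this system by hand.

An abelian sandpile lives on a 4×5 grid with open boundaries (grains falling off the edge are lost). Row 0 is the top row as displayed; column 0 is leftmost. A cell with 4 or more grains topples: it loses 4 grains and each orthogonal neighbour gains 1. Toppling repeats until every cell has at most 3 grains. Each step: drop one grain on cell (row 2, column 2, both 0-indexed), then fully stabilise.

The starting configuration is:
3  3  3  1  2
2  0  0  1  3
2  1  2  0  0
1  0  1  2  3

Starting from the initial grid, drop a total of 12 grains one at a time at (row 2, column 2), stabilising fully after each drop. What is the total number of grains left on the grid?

gen 0: 3  3  3  1  2
2  0  0  1  3
2  1  2  0  0
1  0  1  2  3
gen 1: 3  3  3  1  2
2  0  0  1  3
2  1  3  0  0
1  0  1  2  3
gen 2: 3  3  3  1  2
2  0  1  1  3
2  2  0  1  0
1  0  2  2  3
gen 3: 3  3  3  1  2
2  0  1  1  3
2  2  1  1  0
1  0  2  2  3
gen 4: 3  3  3  1  2
2  0  1  1  3
2  2  2  1  0
1  0  2  2  3
gen 5: 3  3  3  1  2
2  0  1  1  3
2  2  3  1  0
1  0  2  2  3
gen 6: 3  3  3  1  2
2  0  2  1  3
2  3  0  2  0
1  0  3  2  3
gen 7: 3  3  3  1  2
2  0  2  1  3
2  3  1  2  0
1  0  3  2  3
gen 8: 3  3  3  1  2
2  0  2  1  3
2  3  2  2  0
1  0  3  2  3
gen 9: 3  3  3  1  2
2  0  2  1  3
2  3  3  2  0
1  0  3  2  3
gen 10: 3  3  3  1  2
2  1  3  1  3
3  0  2  3  0
1  2  0  3  3
gen 11: 3  3  3  1  2
2  1  3  1  3
3  0  3  3  0
1  2  0  3  3
gen 12: 0  1  1  2  2
3  3  1  3  3
3  1  2  1  2
1  2  2  1  0

34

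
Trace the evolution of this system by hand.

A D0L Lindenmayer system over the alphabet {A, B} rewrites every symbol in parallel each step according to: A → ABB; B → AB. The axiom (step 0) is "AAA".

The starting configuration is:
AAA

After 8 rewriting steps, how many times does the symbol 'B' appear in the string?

gen 0: AAA
gen 1: ABBABBABB
gen 2: ABBABABABBABABABBABAB
gen 3: ABBABABABBABABBABABBABABABBABABBABABBABABABBABABBAB
gen 4: ABBABABABBABABBABABBABABABBABABBABABABBABABBABABABBABABBAB…ABBABABBABABABBABABBABABABBABABBABABBABABABBABABBABABABBAB  (len 123)
gen 5: ABBABABABBABABBABABBABABABBABABBABABABBABABBABABABBABABBAB…ABBABABABBABABBABABBABABABBABABBABABABBABABBABABBABABABBAB  (len 297)
gen 6: ABBABABABBABABBABABBABABABBABABBABABABBABABBABABABBABABBAB…ABBABABBABABABBABABBABABABBABABBABABABBABABBABABBABABABBAB  (len 717)
gen 7: ABBABABABBABABBABABBABABABBABABBABABABBABABBABABABBABABBAB…ABBABABBABABABBABABBABABABBABABBABABABBABABBABABBABABABBAB  (len 1731)
gen 8: ABBABABABBABABBABABBABABABBABABBABABABBABABBABABABBABABBAB…ABBABABBABABABBABABBABABABBABABBABABABBABABBABABBABABABBAB  (len 4179)

2448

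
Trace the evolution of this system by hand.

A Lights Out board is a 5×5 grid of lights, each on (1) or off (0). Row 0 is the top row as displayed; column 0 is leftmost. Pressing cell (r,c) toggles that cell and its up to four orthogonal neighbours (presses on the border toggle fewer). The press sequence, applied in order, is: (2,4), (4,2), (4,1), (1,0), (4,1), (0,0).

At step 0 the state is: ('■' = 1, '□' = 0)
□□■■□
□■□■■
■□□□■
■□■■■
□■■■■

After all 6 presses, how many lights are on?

t=0: □□■■□
□■□■■
■□□□■
■□■■■
□■■■■
t=1: □□■■□
□■□■□
■□□■□
■□■■□
□■■■■
t=2: □□■■□
□■□■□
■□□■□
■□□■□
□□□□■
t=3: □□■■□
□■□■□
■□□■□
■■□■□
■■■□■
t=4: ■□■■□
■□□■□
□□□■□
■■□■□
■■■□■
t=5: ■□■■□
■□□■□
□□□■□
■□□■□
□□□□■
t=6: □■■■□
□□□■□
□□□■□
■□□■□
□□□□■

8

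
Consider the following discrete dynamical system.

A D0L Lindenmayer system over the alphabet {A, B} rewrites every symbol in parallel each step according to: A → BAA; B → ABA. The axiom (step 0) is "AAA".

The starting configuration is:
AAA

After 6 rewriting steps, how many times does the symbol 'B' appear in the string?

729

[0] AAA
[1] BAABAABAA
[2] ABABAABAAABABAABAAABABAABAA
[3] BAAABABAAABABAABAAABABAABAABAAABABAAABABAABAAABABAABAABAAABABAAABABAABAAABABAABAA
[4] ABABAABAABAAABABAAABABAABAABAAABABAAABABAABAAABABAABAABAAA…ABAABAAABABAAABABAABAAABABAABAABAAABABAAABABAABAAABABAABAA  (len 243)
[5] BAAABABAAABABAABAAABABAABAAABABAABAABAAABABAAABABAABAABAAA…ABAABAAABABAAABABAABAAABABAABAABAAABABAAABABAABAAABABAABAA  (len 729)
[6] ABABAABAABAAABABAAABABAABAABAAABABAAABABAABAAABABAABAABAAA…ABAABAAABABAAABABAABAAABABAABAABAAABABAAABABAABAAABABAABAA  (len 2187)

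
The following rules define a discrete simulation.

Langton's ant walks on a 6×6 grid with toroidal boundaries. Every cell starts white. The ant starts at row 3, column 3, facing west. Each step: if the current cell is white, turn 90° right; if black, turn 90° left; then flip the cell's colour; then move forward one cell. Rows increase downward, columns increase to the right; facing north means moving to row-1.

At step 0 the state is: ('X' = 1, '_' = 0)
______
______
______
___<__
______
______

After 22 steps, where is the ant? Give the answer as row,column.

[0] ______
______
______
___<__
______
______
[1] ______
______
___^__
___X__
______
______
[2] ______
______
___X>_
___X__
______
______
[3] ______
______
___XX_
___Xv_
______
______
[4] ______
______
___XX_
___<X_
______
______
[5] ______
______
___XX_
____X_
___v__
______
[6] ______
______
___XX_
____X_
__<X__
______
[7] ______
______
___XX_
__^_X_
__XX__
______
[8] ______
______
___XX_
__X>X_
__XX__
______
[9] ______
______
___XX_
__XXX_
__Xv__
______
[10] ______
______
___XX_
__XXX_
__X_>_
______
[11] ______
______
___XX_
__XXX_
__X_X_
____v_
[12] ______
______
___XX_
__XXX_
__X_X_
___<X_
[13] ______
______
___XX_
__XXX_
__X^X_
___XX_
[14] ______
______
___XX_
__XXX_
__XX>_
___XX_
[15] ______
______
___XX_
__XX^_
__XX__
___XX_
[16] ______
______
___XX_
__X<__
__XX__
___XX_
[17] ______
______
___XX_
__X___
__Xv__
___XX_
[18] ______
______
___XX_
__X___
__X_>_
___XX_
[19] ______
______
___XX_
__X___
__X_X_
___Xv_
[20] ______
______
___XX_
__X___
__X_X_
___X_>
[21] _____v
______
___XX_
__X___
__X_X_
___X_X
[22] ____<X
______
___XX_
__X___
__X_X_
___X_X

0,4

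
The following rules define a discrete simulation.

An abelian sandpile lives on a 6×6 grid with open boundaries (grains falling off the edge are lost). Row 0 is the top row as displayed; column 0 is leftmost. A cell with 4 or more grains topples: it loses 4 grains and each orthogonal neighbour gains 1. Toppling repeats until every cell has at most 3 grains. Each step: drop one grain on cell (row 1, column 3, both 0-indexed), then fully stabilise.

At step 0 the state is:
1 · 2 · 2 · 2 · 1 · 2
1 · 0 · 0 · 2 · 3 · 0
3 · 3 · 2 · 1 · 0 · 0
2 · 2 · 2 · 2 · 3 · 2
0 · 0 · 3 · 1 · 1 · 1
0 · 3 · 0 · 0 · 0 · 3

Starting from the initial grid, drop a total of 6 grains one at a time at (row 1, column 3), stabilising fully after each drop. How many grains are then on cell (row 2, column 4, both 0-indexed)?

0) 1 · 2 · 2 · 2 · 1 · 2
1 · 0 · 0 · 2 · 3 · 0
3 · 3 · 2 · 1 · 0 · 0
2 · 2 · 2 · 2 · 3 · 2
0 · 0 · 3 · 1 · 1 · 1
0 · 3 · 0 · 0 · 0 · 3
1) 1 · 2 · 2 · 2 · 1 · 2
1 · 0 · 0 · 3 · 3 · 0
3 · 3 · 2 · 1 · 0 · 0
2 · 2 · 2 · 2 · 3 · 2
0 · 0 · 3 · 1 · 1 · 1
0 · 3 · 0 · 0 · 0 · 3
2) 1 · 2 · 2 · 3 · 2 · 2
1 · 0 · 1 · 1 · 0 · 1
3 · 3 · 2 · 2 · 1 · 0
2 · 2 · 2 · 2 · 3 · 2
0 · 0 · 3 · 1 · 1 · 1
0 · 3 · 0 · 0 · 0 · 3
3) 1 · 2 · 2 · 3 · 2 · 2
1 · 0 · 1 · 2 · 0 · 1
3 · 3 · 2 · 2 · 1 · 0
2 · 2 · 2 · 2 · 3 · 2
0 · 0 · 3 · 1 · 1 · 1
0 · 3 · 0 · 0 · 0 · 3
4) 1 · 2 · 2 · 3 · 2 · 2
1 · 0 · 1 · 3 · 0 · 1
3 · 3 · 2 · 2 · 1 · 0
2 · 2 · 2 · 2 · 3 · 2
0 · 0 · 3 · 1 · 1 · 1
0 · 3 · 0 · 0 · 0 · 3
5) 1 · 2 · 3 · 0 · 3 · 2
1 · 0 · 2 · 1 · 1 · 1
3 · 3 · 2 · 3 · 1 · 0
2 · 2 · 2 · 2 · 3 · 2
0 · 0 · 3 · 1 · 1 · 1
0 · 3 · 0 · 0 · 0 · 3
6) 1 · 2 · 3 · 0 · 3 · 2
1 · 0 · 2 · 2 · 1 · 1
3 · 3 · 2 · 3 · 1 · 0
2 · 2 · 2 · 2 · 3 · 2
0 · 0 · 3 · 1 · 1 · 1
0 · 3 · 0 · 0 · 0 · 3

1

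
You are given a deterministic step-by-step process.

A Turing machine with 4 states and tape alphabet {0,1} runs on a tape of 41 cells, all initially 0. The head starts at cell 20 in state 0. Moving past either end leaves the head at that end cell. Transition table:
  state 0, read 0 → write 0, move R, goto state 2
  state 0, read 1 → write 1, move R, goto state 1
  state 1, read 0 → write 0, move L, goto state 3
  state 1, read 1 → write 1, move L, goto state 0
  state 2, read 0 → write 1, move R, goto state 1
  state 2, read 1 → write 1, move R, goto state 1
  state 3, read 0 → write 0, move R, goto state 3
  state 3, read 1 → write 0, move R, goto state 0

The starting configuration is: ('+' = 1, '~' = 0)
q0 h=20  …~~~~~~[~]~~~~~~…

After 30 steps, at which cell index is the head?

36

t=0: q0 h=20  …~~~~~~[~]~~~~~~…
t=1: q2 h=21  …~~~~~~[~]~~~~~~…
t=2: q1 h=22  …~~~~~+[~]~~~~~~…
t=3: q3 h=21  …~~~~~~[+]~~~~~~…
t=4: q0 h=22  …~~~~~~[~]~~~~~~…
t=5: q2 h=23  …~~~~~~[~]~~~~~~…
t=6: q1 h=24  …~~~~~+[~]~~~~~~…
t=7: q3 h=23  …~~~~~~[+]~~~~~~…
t=8: q0 h=24  …~~~~~~[~]~~~~~~…
t=9: q2 h=25  …~~~~~~[~]~~~~~~…
t=10: q1 h=26  …~~~~~+[~]~~~~~~…
t=11: q3 h=25  …~~~~~~[+]~~~~~~…
t=12: q0 h=26  …~~~~~~[~]~~~~~~…
t=13: q2 h=27  …~~~~~~[~]~~~~~~…
t=14: q1 h=28  …~~~~~+[~]~~~~~~…
t=15: q3 h=27  …~~~~~~[+]~~~~~~…
t=16: q0 h=28  …~~~~~~[~]~~~~~~…
t=17: q2 h=29  …~~~~~~[~]~~~~~~…
t=18: q1 h=30  …~~~~~+[~]~~~~~~…
t=19: q3 h=29  …~~~~~~[+]~~~~~~…
t=20: q0 h=30  …~~~~~~[~]~~~~~~…
t=21: q2 h=31  …~~~~~~[~]~~~~~~…
t=22: q1 h=32  …~~~~~+[~]~~~~~~…
t=23: q3 h=31  …~~~~~~[+]~~~~~~…
t=24: q0 h=32  …~~~~~~[~]~~~~~~…
t=25: q2 h=33  …~~~~~~[~]~~~~~~…
t=26: q1 h=34  …~~~~~+[~]~~~~~~|
t=27: q3 h=33  …~~~~~~[+]~~~~~~…
t=28: q0 h=34  …~~~~~~[~]~~~~~~|
t=29: q2 h=35  …~~~~~~[~]~~~~~|
t=30: q1 h=36  …~~~~~+[~]~~~~|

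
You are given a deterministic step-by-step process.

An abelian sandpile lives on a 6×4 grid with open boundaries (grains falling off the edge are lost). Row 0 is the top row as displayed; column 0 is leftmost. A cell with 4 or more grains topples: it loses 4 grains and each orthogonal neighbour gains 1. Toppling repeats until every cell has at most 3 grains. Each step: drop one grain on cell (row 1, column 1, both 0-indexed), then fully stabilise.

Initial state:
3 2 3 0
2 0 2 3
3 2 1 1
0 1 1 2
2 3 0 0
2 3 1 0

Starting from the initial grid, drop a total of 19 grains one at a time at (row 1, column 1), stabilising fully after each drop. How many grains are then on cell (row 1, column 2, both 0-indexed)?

[0] 3 2 3 0
2 0 2 3
3 2 1 1
0 1 1 2
2 3 0 0
2 3 1 0
[1] 3 2 3 0
2 1 2 3
3 2 1 1
0 1 1 2
2 3 0 0
2 3 1 0
[2] 3 2 3 0
2 2 2 3
3 2 1 1
0 1 1 2
2 3 0 0
2 3 1 0
[3] 3 2 3 0
2 3 2 3
3 2 1 1
0 1 1 2
2 3 0 0
2 3 1 0
[4] 3 3 3 0
3 0 3 3
3 3 1 1
0 1 1 2
2 3 0 0
2 3 1 0
[5] 3 3 3 0
3 1 3 3
3 3 1 1
0 1 1 2
2 3 0 0
2 3 1 0
[6] 3 3 3 0
3 2 3 3
3 3 1 1
0 1 1 2
2 3 0 0
2 3 1 0
[7] 3 3 3 0
3 3 3 3
3 3 1 1
0 1 1 2
2 3 0 0
2 3 1 0
[8] 1 3 1 2
3 0 3 0
1 2 3 2
1 2 1 2
2 3 0 0
2 3 1 0
[9] 1 3 1 2
3 1 3 0
1 2 3 2
1 2 1 2
2 3 0 0
2 3 1 0
[10] 1 3 1 2
3 2 3 0
1 2 3 2
1 2 1 2
2 3 0 0
2 3 1 0
[11] 1 3 1 2
3 3 3 0
1 2 3 2
1 2 1 2
2 3 0 0
2 3 1 0
[12] 3 1 3 2
1 0 2 1
3 1 1 3
1 3 2 2
2 3 0 0
2 3 1 0
[13] 3 1 3 2
1 1 2 1
3 1 1 3
1 3 2 2
2 3 0 0
2 3 1 0
[14] 3 1 3 2
1 2 2 1
3 1 1 3
1 3 2 2
2 3 0 0
2 3 1 0
[15] 3 1 3 2
1 3 2 1
3 1 1 3
1 3 2 2
2 3 0 0
2 3 1 0
[16] 3 2 3 2
2 0 3 1
3 2 1 3
1 3 2 2
2 3 0 0
2 3 1 0
[17] 3 2 3 2
2 1 3 1
3 2 1 3
1 3 2 2
2 3 0 0
2 3 1 0
[18] 3 2 3 2
2 2 3 1
3 2 1 3
1 3 2 2
2 3 0 0
2 3 1 0
[19] 3 2 3 2
2 3 3 1
3 2 1 3
1 3 2 2
2 3 0 0
2 3 1 0

3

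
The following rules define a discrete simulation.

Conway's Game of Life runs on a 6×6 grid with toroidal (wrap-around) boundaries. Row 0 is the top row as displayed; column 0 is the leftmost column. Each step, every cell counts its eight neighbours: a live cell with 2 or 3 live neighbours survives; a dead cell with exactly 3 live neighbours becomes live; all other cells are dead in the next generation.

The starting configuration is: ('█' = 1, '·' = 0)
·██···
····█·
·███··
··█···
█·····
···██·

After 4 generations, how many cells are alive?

2

t=0: ·██···
····█·
·███··
··█···
█·····
···██·
t=1: ··█·█·
······
·███··
··██··
···█··
·███··
t=2: ·██···
·█····
·█·█··
·█··█·
·█··█·
·█··█·
t=3: ███···
██····
██····
██·██·
██████
██·█··
t=4: ·····█
·····█
······
······
······
······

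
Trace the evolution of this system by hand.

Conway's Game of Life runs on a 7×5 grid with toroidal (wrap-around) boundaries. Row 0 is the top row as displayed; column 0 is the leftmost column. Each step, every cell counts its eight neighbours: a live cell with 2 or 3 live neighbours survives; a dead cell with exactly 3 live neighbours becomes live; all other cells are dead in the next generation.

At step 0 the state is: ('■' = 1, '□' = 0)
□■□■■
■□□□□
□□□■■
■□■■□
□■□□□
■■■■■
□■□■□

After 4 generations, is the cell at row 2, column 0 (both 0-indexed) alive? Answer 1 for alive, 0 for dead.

t=0: □■□■■
■□□□□
□□□■■
■□■■□
□■□□□
■■■■■
□■□■□
t=1: □■□■■
■□■□□
■■■■□
■■■■□
□□□□□
□□□■■
□□□□□
t=2: ■■■■■
□□□□□
□□□□□
■□□■□
■■□□□
□□□□□
■□■□□
t=3: ■□■■■
■■■■■
□□□□□
■■□□■
■■□□■
■□□□□
■□■□□
t=4: □□□□□
□□□□□
□□□□□
□■□□■
□□□□□
□□□□□
■□■□□

0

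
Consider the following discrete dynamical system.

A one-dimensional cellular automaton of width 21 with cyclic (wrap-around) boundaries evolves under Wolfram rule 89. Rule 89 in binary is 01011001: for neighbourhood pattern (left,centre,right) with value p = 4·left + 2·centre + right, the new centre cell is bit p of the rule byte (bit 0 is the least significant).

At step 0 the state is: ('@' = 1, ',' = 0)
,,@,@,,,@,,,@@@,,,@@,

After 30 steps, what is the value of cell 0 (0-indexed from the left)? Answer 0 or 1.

0) ,,@,@,,,@,,,@@@,,,@@,
1) @,,,,@@,,@@,@,@@@,@@@
2) @@@@,@@@,@@,,,@,@,@,,
3) @,,@,@,@,@@@@,,,,,,@,
4) ,@,,,,,,,@,,@@@@@@,,,
5) ,,@@@@@@,,@,@,,,,@@@@
6) @,@,,,,@@,,,,@@@,@,,@
7) @,,@@@,@@@@@,@,@,,@,@
8) @@,@,@,@,,,@,,,,@,,,@
9) ,@,,,,,,@@,,@@@,,@@,@
10) ,,@@@@@,@@@,@,@@,@@,,
11) @,@,,,@,@,@,,,@@,@@@@
12) @,,@@,,,,,,@@,@@,@,,,
13) ,@,@@@@@@@,@@,@@,,@@,
14) ,,,@,,,,,@,@@,@@@,@@@
15) @@,,@@@@,,,@@,@,@,@,@
16) ,@@,@,,@@@,@@,,,,,,,@
17) ,@@,,@,@,@,@@@@@@@@,,
18) ,@@@,,,,,,,@,,,,,,@@@
19) ,@,@@@@@@@,,@@@@@,@,@
20) ,,,@,,,,,@@,@,,,@,,,,
21) @@,,@@@@,@@,,@@,,@@@@
22) ,@@,@,,@,@@@,@@@,@,,,
23) ,@@,,@,,,@,@,@,@,,@@@
24) ,@@@,,@@,,,,,,,,@,@,@
25) ,@,@@,@@@@@@@@@,,,,,,
26) ,,,@@,@,,,,,,,@@@@@@@
27) @@,@@,,@@@@@@,@,,,,,@
28) ,@,@@@,@,,,,@,,@@@@,@
29) ,,,@,@,,@@@,,@,@,,@,,
30) @@,,,,@,@,@@,,,,@,,@@

1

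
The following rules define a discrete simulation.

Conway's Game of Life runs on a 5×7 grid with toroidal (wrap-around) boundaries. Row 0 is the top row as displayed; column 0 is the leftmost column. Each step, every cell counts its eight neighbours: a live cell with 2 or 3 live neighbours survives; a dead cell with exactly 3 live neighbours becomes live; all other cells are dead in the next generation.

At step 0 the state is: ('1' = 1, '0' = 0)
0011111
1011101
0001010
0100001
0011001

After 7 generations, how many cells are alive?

8

gen 0: 0011111
1011101
0001010
0100001
0011001
gen 1: 0000000
1100000
0101010
1001111
0100001
gen 2: 0100000
1110000
0101010
0101000
0000101
gen 3: 0110000
1000000
0001100
1001010
1010000
gen 4: 1010000
0111000
0001101
0111001
1011001
gen 5: 1000001
1100100
0000110
0100001
0000001
gen 6: 0100011
1100100
0100111
1000001
0000011
gen 7: 0100100
0110100
0100100
0000100
0000000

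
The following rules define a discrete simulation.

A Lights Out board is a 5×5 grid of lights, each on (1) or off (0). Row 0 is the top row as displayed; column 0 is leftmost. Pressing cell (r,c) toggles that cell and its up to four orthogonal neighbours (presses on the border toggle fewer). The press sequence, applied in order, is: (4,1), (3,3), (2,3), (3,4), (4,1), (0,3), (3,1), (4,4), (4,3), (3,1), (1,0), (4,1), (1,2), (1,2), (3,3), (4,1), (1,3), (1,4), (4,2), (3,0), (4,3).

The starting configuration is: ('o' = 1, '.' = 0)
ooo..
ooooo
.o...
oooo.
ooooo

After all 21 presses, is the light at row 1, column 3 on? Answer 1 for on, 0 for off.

gen 0: ooo..
ooooo
.o...
oooo.
ooooo
gen 1: ooo..
ooooo
.o...
o.oo.
...oo
gen 2: ooo..
ooooo
.o.o.
o...o
....o
gen 3: ooo..
ooo.o
.oo.o
o..oo
....o
gen 4: ooo..
ooo.o
.oo..
o....
.....
gen 5: ooo..
ooo.o
.oo..
oo...
ooo..
gen 6: oo.oo
ooooo
.oo..
oo...
ooo..
gen 7: oo.oo
ooooo
..o..
..o..
o.o..
gen 8: oo.oo
ooooo
..o..
..o.o
o.ooo
gen 9: oo.oo
ooooo
..o..
..ooo
o....
gen 10: oo.oo
ooooo
.oo..
oo.oo
oo...
gen 11: .o.oo
..ooo
ooo..
oo.oo
oo...
gen 12: .o.oo
..ooo
ooo..
o..oo
..o..
gen 13: .oooo
.o..o
oo...
o..oo
..o..
gen 14: .o.oo
..ooo
ooo..
o..oo
..o..
gen 15: .o.oo
..ooo
oooo.
o.o..
..oo.
gen 16: .o.oo
..ooo
oooo.
ooo..
oo.o.
gen 17: .o..o
.....
ooo..
ooo..
oo.o.
gen 18: .o...
...oo
ooo.o
ooo..
oo.o.
gen 19: .o...
...oo
ooo.o
oo...
o.o..
gen 20: .o...
...oo
.oo.o
.....
..o..
gen 21: .o...
...oo
.oo.o
...o.
...oo

1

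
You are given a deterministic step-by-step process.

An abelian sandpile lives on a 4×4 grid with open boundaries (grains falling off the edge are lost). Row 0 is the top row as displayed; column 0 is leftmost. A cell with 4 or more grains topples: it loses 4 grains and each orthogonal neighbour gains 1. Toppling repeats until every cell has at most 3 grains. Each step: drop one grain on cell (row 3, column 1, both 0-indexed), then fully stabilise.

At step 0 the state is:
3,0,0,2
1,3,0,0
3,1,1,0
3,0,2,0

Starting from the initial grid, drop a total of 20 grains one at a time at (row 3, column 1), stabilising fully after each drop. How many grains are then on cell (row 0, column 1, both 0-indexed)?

1

[0] 3,0,0,2
1,3,0,0
3,1,1,0
3,0,2,0
[1] 3,0,0,2
1,3,0,0
3,1,1,0
3,1,2,0
[2] 3,0,0,2
1,3,0,0
3,1,1,0
3,2,2,0
[3] 3,0,0,2
1,3,0,0
3,1,1,0
3,3,2,0
[4] 3,0,0,2
2,3,0,0
0,3,1,0
1,1,3,0
[5] 3,0,0,2
2,3,0,0
0,3,1,0
1,2,3,0
[6] 3,0,0,2
2,3,0,0
0,3,1,0
1,3,3,0
[7] 3,1,0,2
3,0,1,0
1,1,3,0
2,2,0,1
[8] 3,1,0,2
3,0,1,0
1,1,3,0
2,3,0,1
[9] 3,1,0,2
3,0,1,0
1,2,3,0
3,0,1,1
[10] 3,1,0,2
3,0,1,0
1,2,3,0
3,1,1,1
[11] 3,1,0,2
3,0,1,0
1,2,3,0
3,2,1,1
[12] 3,1,0,2
3,0,1,0
1,2,3,0
3,3,1,1
[13] 3,1,0,2
3,0,1,0
2,3,3,0
0,1,2,1
[14] 3,1,0,2
3,0,1,0
2,3,3,0
0,2,2,1
[15] 3,1,0,2
3,0,1,0
2,3,3,0
0,3,2,1
[16] 3,1,0,2
3,1,2,0
3,1,1,1
1,2,0,2
[17] 3,1,0,2
3,1,2,0
3,1,1,1
1,3,0,2
[18] 3,1,0,2
3,1,2,0
3,2,1,1
2,0,1,2
[19] 3,1,0,2
3,1,2,0
3,2,1,1
2,1,1,2
[20] 3,1,0,2
3,1,2,0
3,2,1,1
2,2,1,2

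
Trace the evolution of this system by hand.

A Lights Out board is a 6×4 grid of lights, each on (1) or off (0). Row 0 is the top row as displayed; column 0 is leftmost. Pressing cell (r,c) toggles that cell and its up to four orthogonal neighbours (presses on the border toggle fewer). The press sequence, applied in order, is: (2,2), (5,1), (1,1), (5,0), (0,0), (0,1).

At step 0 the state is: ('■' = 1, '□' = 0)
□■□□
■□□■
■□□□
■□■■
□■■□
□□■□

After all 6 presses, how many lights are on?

10

0) □■□□
■□□■
■□□□
■□■■
□■■□
□□■□
1) □■□□
■□■■
■■■■
■□□■
□■■□
□□■□
2) □■□□
■□■■
■■■■
■□□■
□□■□
■■□□
3) □□□□
□■□■
■□■■
■□□■
□□■□
■■□□
4) □□□□
□■□■
■□■■
■□□■
■□■□
□□□□
5) ■■□□
■■□■
■□■■
■□□■
■□■□
□□□□
6) □□■□
■□□■
■□■■
■□□■
■□■□
□□□□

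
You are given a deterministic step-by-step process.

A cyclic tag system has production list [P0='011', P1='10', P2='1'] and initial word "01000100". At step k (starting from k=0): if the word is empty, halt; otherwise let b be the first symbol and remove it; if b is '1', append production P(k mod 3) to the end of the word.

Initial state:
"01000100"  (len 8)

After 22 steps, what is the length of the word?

k=0  "01000100"  (len 8)
k=1  "1000100"  (len 7)
k=2  "00010010"  (len 8)
k=3  "0010010"  (len 7)
k=4  "010010"  (len 6)
k=5  "10010"  (len 5)
k=6  "00101"  (len 5)
k=7  "0101"  (len 4)
k=8  "101"  (len 3)
k=9  "011"  (len 3)
k=10  "11"  (len 2)
k=11  "110"  (len 3)
k=12  "101"  (len 3)
k=13  "01011"  (len 5)
k=14  "1011"  (len 4)
k=15  "0111"  (len 4)
k=16  "111"  (len 3)
k=17  "1110"  (len 4)
k=18  "1101"  (len 4)
k=19  "101011"  (len 6)
k=20  "0101110"  (len 7)
k=21  "101110"  (len 6)
k=22  "01110011"  (len 8)

8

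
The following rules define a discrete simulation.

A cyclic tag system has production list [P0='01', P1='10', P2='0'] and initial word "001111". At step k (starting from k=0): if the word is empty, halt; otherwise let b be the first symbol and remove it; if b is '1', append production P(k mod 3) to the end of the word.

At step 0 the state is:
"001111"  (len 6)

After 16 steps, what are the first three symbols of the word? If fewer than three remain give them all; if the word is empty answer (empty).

(empty)

gen 0: "001111"  (len 6)
gen 1: "01111"  (len 5)
gen 2: "1111"  (len 4)
gen 3: "1110"  (len 4)
gen 4: "11001"  (len 5)
gen 5: "100110"  (len 6)
gen 6: "001100"  (len 6)
gen 7: "01100"  (len 5)
gen 8: "1100"  (len 4)
gen 9: "1000"  (len 4)
gen 10: "00001"  (len 5)
gen 11: "0001"  (len 4)
gen 12: "001"  (len 3)
gen 13: "01"  (len 2)
gen 14: "1"  (len 1)
gen 15: "0"  (len 1)
gen 16: (halted — word empty)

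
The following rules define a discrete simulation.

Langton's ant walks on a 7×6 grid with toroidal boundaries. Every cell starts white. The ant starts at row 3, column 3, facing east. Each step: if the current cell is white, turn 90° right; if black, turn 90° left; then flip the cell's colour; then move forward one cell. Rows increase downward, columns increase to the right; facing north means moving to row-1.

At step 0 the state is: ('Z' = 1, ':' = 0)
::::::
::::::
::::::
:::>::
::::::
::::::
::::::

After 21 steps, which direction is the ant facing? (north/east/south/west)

k=0  ::::::
::::::
::::::
:::>::
::::::
::::::
::::::
k=1  ::::::
::::::
::::::
:::Z::
:::v::
::::::
::::::
k=2  ::::::
::::::
::::::
:::Z::
::<Z::
::::::
::::::
k=3  ::::::
::::::
::::::
::^Z::
::ZZ::
::::::
::::::
k=4  ::::::
::::::
::::::
::Z>::
::ZZ::
::::::
::::::
k=5  ::::::
::::::
:::^::
::Z:::
::ZZ::
::::::
::::::
k=6  ::::::
::::::
:::Z>:
::Z:::
::ZZ::
::::::
::::::
k=7  ::::::
::::::
:::ZZ:
::Z:v:
::ZZ::
::::::
::::::
k=8  ::::::
::::::
:::ZZ:
::Z<Z:
::ZZ::
::::::
::::::
k=9  ::::::
::::::
:::^Z:
::ZZZ:
::ZZ::
::::::
::::::
k=10  ::::::
::::::
::<:Z:
::ZZZ:
::ZZ::
::::::
::::::
k=11  ::::::
::^:::
::Z:Z:
::ZZZ:
::ZZ::
::::::
::::::
k=12  ::::::
::Z>::
::Z:Z:
::ZZZ:
::ZZ::
::::::
::::::
k=13  ::::::
::ZZ::
::ZvZ:
::ZZZ:
::ZZ::
::::::
::::::
k=14  ::::::
::ZZ::
::<ZZ:
::ZZZ:
::ZZ::
::::::
::::::
k=15  ::::::
::ZZ::
:::ZZ:
::vZZ:
::ZZ::
::::::
::::::
k=16  ::::::
::ZZ::
:::ZZ:
:::>Z:
::ZZ::
::::::
::::::
k=17  ::::::
::ZZ::
:::^Z:
::::Z:
::ZZ::
::::::
::::::
k=18  ::::::
::ZZ::
::<:Z:
::::Z:
::ZZ::
::::::
::::::
k=19  ::::::
::^Z::
::Z:Z:
::::Z:
::ZZ::
::::::
::::::
k=20  ::::::
:<:Z::
::Z:Z:
::::Z:
::ZZ::
::::::
::::::
k=21  :^::::
:Z:Z::
::Z:Z:
::::Z:
::ZZ::
::::::
::::::

north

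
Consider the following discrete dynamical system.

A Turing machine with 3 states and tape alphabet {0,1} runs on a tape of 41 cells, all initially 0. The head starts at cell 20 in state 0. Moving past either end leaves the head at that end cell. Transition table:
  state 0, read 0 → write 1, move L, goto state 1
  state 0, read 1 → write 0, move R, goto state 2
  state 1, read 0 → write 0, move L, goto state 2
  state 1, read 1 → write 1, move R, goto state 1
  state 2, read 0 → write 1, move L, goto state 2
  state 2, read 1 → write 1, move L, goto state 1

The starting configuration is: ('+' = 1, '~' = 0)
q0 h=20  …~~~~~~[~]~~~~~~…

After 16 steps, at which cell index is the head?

gen 0: q0 h=20  …~~~~~~[~]~~~~~~…
gen 1: q1 h=19  …~~~~~~[~]+~~~~~…
gen 2: q2 h=18  …~~~~~~[~]~+~~~~…
gen 3: q2 h=17  …~~~~~~[~]+~+~~~…
gen 4: q2 h=16  …~~~~~~[~]++~+~~…
gen 5: q2 h=15  …~~~~~~[~]+++~+~…
gen 6: q2 h=14  …~~~~~~[~]++++~+…
gen 7: q2 h=13  …~~~~~~[~]+++++~…
gen 8: q2 h=12  …~~~~~~[~]++++++…
gen 9: q2 h=11  …~~~~~~[~]++++++…
gen 10: q2 h=10  …~~~~~~[~]++++++…
gen 11: q2 h= 9  …~~~~~~[~]++++++…
gen 12: q2 h= 8  …~~~~~~[~]++++++…
gen 13: q2 h= 7  …~~~~~~[~]++++++…
gen 14: q2 h= 6  |~~~~~~[~]++++++…
gen 15: q2 h= 5  |~~~~~[~]++++++…
gen 16: q2 h= 4  |~~~~[~]++++++…

4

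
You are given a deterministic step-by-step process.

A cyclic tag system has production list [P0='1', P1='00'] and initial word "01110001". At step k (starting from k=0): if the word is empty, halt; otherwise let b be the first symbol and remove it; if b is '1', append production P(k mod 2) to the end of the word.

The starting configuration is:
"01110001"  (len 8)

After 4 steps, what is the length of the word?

9

k=0  "01110001"  (len 8)
k=1  "1110001"  (len 7)
k=2  "11000100"  (len 8)
k=3  "10001001"  (len 8)
k=4  "000100100"  (len 9)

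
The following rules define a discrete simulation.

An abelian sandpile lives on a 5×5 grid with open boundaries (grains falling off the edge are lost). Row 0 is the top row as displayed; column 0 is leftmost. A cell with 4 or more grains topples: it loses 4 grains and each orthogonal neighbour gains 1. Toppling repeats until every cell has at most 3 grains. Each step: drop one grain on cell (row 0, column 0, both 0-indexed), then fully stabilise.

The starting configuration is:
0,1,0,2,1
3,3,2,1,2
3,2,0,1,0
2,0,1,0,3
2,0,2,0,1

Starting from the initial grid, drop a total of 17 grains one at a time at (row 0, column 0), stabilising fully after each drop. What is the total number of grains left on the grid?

35

0) 0,1,0,2,1
3,3,2,1,2
3,2,0,1,0
2,0,1,0,3
2,0,2,0,1
1) 1,1,0,2,1
3,3,2,1,2
3,2,0,1,0
2,0,1,0,3
2,0,2,0,1
2) 2,1,0,2,1
3,3,2,1,2
3,2,0,1,0
2,0,1,0,3
2,0,2,0,1
3) 3,1,0,2,1
3,3,2,1,2
3,2,0,1,0
2,0,1,0,3
2,0,2,0,1
4) 1,3,0,2,1
2,1,3,1,2
1,0,1,1,0
3,1,1,0,3
2,0,2,0,1
5) 2,3,0,2,1
2,1,3,1,2
1,0,1,1,0
3,1,1,0,3
2,0,2,0,1
6) 3,3,0,2,1
2,1,3,1,2
1,0,1,1,0
3,1,1,0,3
2,0,2,0,1
7) 1,0,1,2,1
3,2,3,1,2
1,0,1,1,0
3,1,1,0,3
2,0,2,0,1
8) 2,0,1,2,1
3,2,3,1,2
1,0,1,1,0
3,1,1,0,3
2,0,2,0,1
9) 3,0,1,2,1
3,2,3,1,2
1,0,1,1,0
3,1,1,0,3
2,0,2,0,1
10) 1,1,1,2,1
0,3,3,1,2
2,0,1,1,0
3,1,1,0,3
2,0,2,0,1
11) 2,1,1,2,1
0,3,3,1,2
2,0,1,1,0
3,1,1,0,3
2,0,2,0,1
12) 3,1,1,2,1
0,3,3,1,2
2,0,1,1,0
3,1,1,0,3
2,0,2,0,1
13) 0,2,1,2,1
1,3,3,1,2
2,0,1,1,0
3,1,1,0,3
2,0,2,0,1
14) 1,2,1,2,1
1,3,3,1,2
2,0,1,1,0
3,1,1,0,3
2,0,2,0,1
15) 2,2,1,2,1
1,3,3,1,2
2,0,1,1,0
3,1,1,0,3
2,0,2,0,1
16) 3,2,1,2,1
1,3,3,1,2
2,0,1,1,0
3,1,1,0,3
2,0,2,0,1
17) 0,3,1,2,1
2,3,3,1,2
2,0,1,1,0
3,1,1,0,3
2,0,2,0,1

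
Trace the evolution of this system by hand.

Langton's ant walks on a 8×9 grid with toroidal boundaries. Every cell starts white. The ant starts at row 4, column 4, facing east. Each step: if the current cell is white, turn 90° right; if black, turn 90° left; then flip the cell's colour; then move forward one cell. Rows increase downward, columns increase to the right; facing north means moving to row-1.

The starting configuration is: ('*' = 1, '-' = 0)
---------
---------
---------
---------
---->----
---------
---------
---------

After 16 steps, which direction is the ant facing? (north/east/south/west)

east

k=0  ---------
---------
---------
---------
---->----
---------
---------
---------
k=1  ---------
---------
---------
---------
----*----
----v----
---------
---------
k=2  ---------
---------
---------
---------
----*----
---<*----
---------
---------
k=3  ---------
---------
---------
---------
---^*----
---**----
---------
---------
k=4  ---------
---------
---------
---------
---*>----
---**----
---------
---------
k=5  ---------
---------
---------
----^----
---*-----
---**----
---------
---------
k=6  ---------
---------
---------
----*>---
---*-----
---**----
---------
---------
k=7  ---------
---------
---------
----**---
---*-v---
---**----
---------
---------
k=8  ---------
---------
---------
----**---
---*<*---
---**----
---------
---------
k=9  ---------
---------
---------
----^*---
---***---
---**----
---------
---------
k=10  ---------
---------
---------
---<-*---
---***---
---**----
---------
---------
k=11  ---------
---------
---^-----
---*-*---
---***---
---**----
---------
---------
k=12  ---------
---------
---*>----
---*-*---
---***---
---**----
---------
---------
k=13  ---------
---------
---**----
---*v*---
---***---
---**----
---------
---------
k=14  ---------
---------
---**----
---<**---
---***---
---**----
---------
---------
k=15  ---------
---------
---**----
----**---
---v**---
---**----
---------
---------
k=16  ---------
---------
---**----
----**---
---->*---
---**----
---------
---------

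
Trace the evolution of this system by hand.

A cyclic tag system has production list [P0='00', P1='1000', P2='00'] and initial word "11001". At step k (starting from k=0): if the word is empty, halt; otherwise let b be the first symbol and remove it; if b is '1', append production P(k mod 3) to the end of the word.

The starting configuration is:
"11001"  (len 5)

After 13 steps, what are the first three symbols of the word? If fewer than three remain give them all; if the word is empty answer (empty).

001

t=0: "11001"  (len 5)
t=1: "100100"  (len 6)
t=2: "001001000"  (len 9)
t=3: "01001000"  (len 8)
t=4: "1001000"  (len 7)
t=5: "0010001000"  (len 10)
t=6: "010001000"  (len 9)
t=7: "10001000"  (len 8)
t=8: "00010001000"  (len 11)
t=9: "0010001000"  (len 10)
t=10: "010001000"  (len 9)
t=11: "10001000"  (len 8)
t=12: "000100000"  (len 9)
t=13: "00100000"  (len 8)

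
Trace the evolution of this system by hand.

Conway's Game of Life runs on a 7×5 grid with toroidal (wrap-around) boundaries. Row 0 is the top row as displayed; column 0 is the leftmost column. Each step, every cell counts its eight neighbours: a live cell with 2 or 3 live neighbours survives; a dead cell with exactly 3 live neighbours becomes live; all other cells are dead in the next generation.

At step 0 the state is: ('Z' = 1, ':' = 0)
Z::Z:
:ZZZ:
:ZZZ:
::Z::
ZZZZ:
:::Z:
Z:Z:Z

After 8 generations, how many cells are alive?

14

0) Z::Z:
:ZZZ:
:ZZZ:
::Z::
ZZZZ:
:::Z:
Z:Z:Z
1) Z::::
Z::::
:::::
Z:::Z
:Z:ZZ
:::::
ZZZ::
2) Z:::Z
:::::
Z:::Z
Z::ZZ
:::ZZ
:::ZZ
ZZ:::
3) ZZ::Z
:::::
Z::Z:
:::::
::Z::
::ZZ:
:Z:Z:
4) ZZZ:Z
:Z:::
:::::
:::::
::ZZ:
:Z:Z:
:Z:Z:
5) :::ZZ
:ZZ::
:::::
:::::
::ZZ:
:Z:ZZ
:::Z:
6) :::ZZ
::ZZ:
:::::
:::::
::ZZZ
::::Z
Z::::
7) ::ZZZ
::ZZZ
:::::
:::Z:
:::ZZ
Z:::Z
Z::Z:
8) ZZ:::
::Z:Z
::Z:Z
:::ZZ
Z::Z:
Z::::
ZZZ::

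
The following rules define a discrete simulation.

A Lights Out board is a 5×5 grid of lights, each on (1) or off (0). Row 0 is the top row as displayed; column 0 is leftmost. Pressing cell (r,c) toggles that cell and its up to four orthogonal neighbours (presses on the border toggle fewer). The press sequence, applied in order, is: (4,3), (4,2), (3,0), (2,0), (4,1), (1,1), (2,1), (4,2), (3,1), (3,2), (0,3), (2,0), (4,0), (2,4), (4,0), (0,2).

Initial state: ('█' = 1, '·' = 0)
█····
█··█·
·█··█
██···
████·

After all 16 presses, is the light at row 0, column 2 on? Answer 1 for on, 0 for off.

step 0: █····
█··█·
·█··█
██···
████·
step 1: █····
█··█·
·█··█
██·█·
██··█
step 2: █····
█··█·
·█··█
████·
█·███
step 3: █····
█··█·
██··█
··██·
··███
step 4: █····
···█·
····█
█·██·
··███
step 5: █····
···█·
····█
████·
██·██
step 6: ██···
████·
·█··█
████·
██·██
step 7: ██···
█·██·
█·█·█
█·██·
██·██
step 8: ██···
█·██·
█·█·█
█··█·
█·█·█
step 9: ██···
█·██·
███·█
·███·
███·█
step 10: ██···
█·██·
██··█
·····
██··█
step 11: █████
█·█··
██··█
·····
██··█
step 12: █████
··█··
····█
█····
██··█
step 13: █████
··█··
····█
·····
····█
step 14: █████
··█·█
···█·
····█
····█
step 15: █████
··█·█
···█·
█···█
██··█
step 16: █···█
····█
···█·
█···█
██··█

0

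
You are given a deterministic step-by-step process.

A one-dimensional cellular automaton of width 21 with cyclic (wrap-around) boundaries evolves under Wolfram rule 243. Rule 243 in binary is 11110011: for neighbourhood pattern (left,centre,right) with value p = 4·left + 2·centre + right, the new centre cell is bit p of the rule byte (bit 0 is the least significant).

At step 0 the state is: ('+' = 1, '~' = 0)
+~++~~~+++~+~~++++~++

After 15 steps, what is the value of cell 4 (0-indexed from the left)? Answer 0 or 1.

step 0: +~++~~~+++~+~~++++~++
step 1: ++~++++~+++~++~++++~+
step 2: +++~++++~+++~++~++++~
step 3: ~+++~++++~+++~++~++++
step 4: +~+++~++++~+++~++~+++
step 5: ++~+++~++++~+++~++~++
step 6: +++~+++~++++~+++~++~+
step 7: ++++~+++~++++~+++~++~
step 8: ~++++~+++~++++~+++~++
step 9: +~++++~+++~++++~+++~+
step 10: ++~++++~+++~++++~+++~
step 11: ~++~++++~+++~++++~+++
step 12: +~++~++++~+++~++++~++
step 13: ++~++~++++~+++~++++~+
step 14: +++~++~++++~+++~++++~
step 15: ~+++~++~++++~+++~++++

0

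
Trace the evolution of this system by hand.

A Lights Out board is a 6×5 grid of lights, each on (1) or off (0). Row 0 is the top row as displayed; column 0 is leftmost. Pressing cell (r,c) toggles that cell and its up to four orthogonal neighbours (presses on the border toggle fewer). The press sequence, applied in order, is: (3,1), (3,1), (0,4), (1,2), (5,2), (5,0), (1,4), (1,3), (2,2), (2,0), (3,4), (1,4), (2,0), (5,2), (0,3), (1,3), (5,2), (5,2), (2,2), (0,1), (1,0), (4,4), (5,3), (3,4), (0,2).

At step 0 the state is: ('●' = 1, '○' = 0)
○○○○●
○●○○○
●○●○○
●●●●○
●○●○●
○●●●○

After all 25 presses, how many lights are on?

11

step 0: ○○○○●
○●○○○
●○●○○
●●●●○
●○●○●
○●●●○
step 1: ○○○○●
○●○○○
●●●○○
○○○●○
●●●○●
○●●●○
step 2: ○○○○●
○●○○○
●○●○○
●●●●○
●○●○●
○●●●○
step 3: ○○○●○
○●○○●
●○●○○
●●●●○
●○●○●
○●●●○
step 4: ○○●●○
○○●●●
●○○○○
●●●●○
●○●○●
○●●●○
step 5: ○○●●○
○○●●●
●○○○○
●●●●○
●○○○●
○○○○○
step 6: ○○●●○
○○●●●
●○○○○
●●●●○
○○○○●
●●○○○
step 7: ○○●●●
○○●○○
●○○○●
●●●●○
○○○○●
●●○○○
step 8: ○○●○●
○○○●●
●○○●●
●●●●○
○○○○●
●●○○○
step 9: ○○●○●
○○●●●
●●●○●
●●○●○
○○○○●
●●○○○
step 10: ○○●○●
●○●●●
○○●○●
○●○●○
○○○○●
●●○○○
step 11: ○○●○●
●○●●●
○○●○○
○●○○●
○○○○○
●●○○○
step 12: ○○●○○
●○●○○
○○●○●
○●○○●
○○○○○
●●○○○
step 13: ○○●○○
○○●○○
●●●○●
●●○○●
○○○○○
●●○○○
step 14: ○○●○○
○○●○○
●●●○●
●●○○●
○○●○○
●○●●○
step 15: ○○○●●
○○●●○
●●●○●
●●○○●
○○●○○
●○●●○
step 16: ○○○○●
○○○○●
●●●●●
●●○○●
○○●○○
●○●●○
step 17: ○○○○●
○○○○●
●●●●●
●●○○●
○○○○○
●●○○○
step 18: ○○○○●
○○○○●
●●●●●
●●○○●
○○●○○
●○●●○
step 19: ○○○○●
○○●○●
●○○○●
●●●○●
○○●○○
●○●●○
step 20: ●●●○●
○●●○●
●○○○●
●●●○●
○○●○○
●○●●○
step 21: ○●●○●
●○●○●
○○○○●
●●●○●
○○●○○
●○●●○
step 22: ○●●○●
●○●○●
○○○○●
●●●○○
○○●●●
●○●●●
step 23: ○●●○●
●○●○●
○○○○●
●●●○○
○○●○●
●○○○○
step 24: ○●●○●
●○●○●
○○○○○
●●●●●
○○●○○
●○○○○
step 25: ○○○●●
●○○○●
○○○○○
●●●●●
○○●○○
●○○○○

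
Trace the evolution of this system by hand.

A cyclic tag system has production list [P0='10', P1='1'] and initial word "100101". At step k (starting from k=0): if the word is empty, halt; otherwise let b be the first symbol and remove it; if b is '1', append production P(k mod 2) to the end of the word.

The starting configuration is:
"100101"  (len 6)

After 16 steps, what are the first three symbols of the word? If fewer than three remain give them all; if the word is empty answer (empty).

010

t=0: "100101"  (len 6)
t=1: "0010110"  (len 7)
t=2: "010110"  (len 6)
t=3: "10110"  (len 5)
t=4: "01101"  (len 5)
t=5: "1101"  (len 4)
t=6: "1011"  (len 4)
t=7: "01110"  (len 5)
t=8: "1110"  (len 4)
t=9: "11010"  (len 5)
t=10: "10101"  (len 5)
t=11: "010110"  (len 6)
t=12: "10110"  (len 5)
t=13: "011010"  (len 6)
t=14: "11010"  (len 5)
t=15: "101010"  (len 6)
t=16: "010101"  (len 6)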